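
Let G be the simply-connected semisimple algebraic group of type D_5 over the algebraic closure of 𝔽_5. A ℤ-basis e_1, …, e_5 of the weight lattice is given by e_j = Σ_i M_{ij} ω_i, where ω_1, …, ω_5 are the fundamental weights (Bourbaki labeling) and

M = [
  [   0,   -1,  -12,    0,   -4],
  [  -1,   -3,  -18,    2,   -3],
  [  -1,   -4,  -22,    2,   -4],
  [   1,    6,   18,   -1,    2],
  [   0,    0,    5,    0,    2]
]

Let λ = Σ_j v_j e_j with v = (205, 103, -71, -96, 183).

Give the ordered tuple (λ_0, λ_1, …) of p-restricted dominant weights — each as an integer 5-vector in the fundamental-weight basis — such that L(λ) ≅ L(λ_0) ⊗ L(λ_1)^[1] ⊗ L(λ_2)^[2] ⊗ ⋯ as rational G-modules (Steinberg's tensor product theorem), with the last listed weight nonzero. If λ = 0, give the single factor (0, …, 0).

((2, 3, 1, 2, 1), (3, 4, 4, 1, 2))

ω-coordinates c = M·v, v = (205, 103, -71, -96, 183):
  c_1 = 0*205 + -1*103 + -12*-71 + 0*-96 + -4*183 = 17
  c_2 = -1*205 + -3*103 + -18*-71 + 2*-96 + -3*183 = 23
  c_3 = -1*205 + -4*103 + -22*-71 + 2*-96 + -4*183 = 21
  c_4 = 1*205 + 6*103 + 18*-71 + -1*-96 + 2*183 = 7
  c_5 = 0*205 + 0*103 + 5*-71 + 0*-96 + 2*183 = 11
Base-5 expansion of each c_i:
  c_1 = 17 = 2·5^0 + 3·5^1
  c_2 = 23 = 3·5^0 + 4·5^1
  c_3 = 21 = 1·5^0 + 4·5^1
  c_4 = 7 = 2·5^0 + 1·5^1
  c_5 = 11 = 1·5^0 + 2·5^1
λ_0 = (2, 3, 1, 2, 1)
λ_1 = (3, 4, 4, 1, 2)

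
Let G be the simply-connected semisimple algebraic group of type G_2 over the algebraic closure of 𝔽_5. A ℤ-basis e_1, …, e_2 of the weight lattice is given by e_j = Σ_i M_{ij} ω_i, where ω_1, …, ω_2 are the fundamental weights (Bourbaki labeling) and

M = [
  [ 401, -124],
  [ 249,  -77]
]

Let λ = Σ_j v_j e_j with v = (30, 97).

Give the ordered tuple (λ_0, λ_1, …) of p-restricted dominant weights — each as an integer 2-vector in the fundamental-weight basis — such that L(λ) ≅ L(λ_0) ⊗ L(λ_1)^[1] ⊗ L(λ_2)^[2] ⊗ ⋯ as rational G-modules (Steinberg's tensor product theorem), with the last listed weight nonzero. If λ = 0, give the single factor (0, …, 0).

Compute c_i = Σ_j M_{ij} v_j with v = (30, 97):
  c_1 = 401*30 + -124*97 = 2
  c_2 = 249*30 + -77*97 = 1
Base-5 expansion of each c_i:
  c_1 = 2 = 2·5^0
  c_2 = 1 = 1·5^0
p-restricted factor λ_0 = (2, 1)

((2, 1),)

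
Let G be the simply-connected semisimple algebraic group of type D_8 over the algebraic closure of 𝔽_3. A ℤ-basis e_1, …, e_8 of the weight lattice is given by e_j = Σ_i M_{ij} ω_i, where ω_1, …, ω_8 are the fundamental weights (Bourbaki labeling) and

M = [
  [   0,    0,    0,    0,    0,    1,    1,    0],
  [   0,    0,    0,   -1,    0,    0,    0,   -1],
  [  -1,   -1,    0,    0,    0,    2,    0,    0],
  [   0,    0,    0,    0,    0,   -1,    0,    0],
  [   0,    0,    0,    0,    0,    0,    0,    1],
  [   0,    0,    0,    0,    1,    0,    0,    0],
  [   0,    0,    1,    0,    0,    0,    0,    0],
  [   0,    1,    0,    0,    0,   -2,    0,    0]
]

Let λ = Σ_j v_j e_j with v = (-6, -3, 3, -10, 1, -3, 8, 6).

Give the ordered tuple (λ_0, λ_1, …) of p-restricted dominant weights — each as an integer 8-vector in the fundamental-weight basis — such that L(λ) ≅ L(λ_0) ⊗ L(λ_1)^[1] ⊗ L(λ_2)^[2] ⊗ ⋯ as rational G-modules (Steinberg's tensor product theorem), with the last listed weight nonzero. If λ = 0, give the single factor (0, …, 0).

((2, 1, 0, 0, 0, 1, 0, 0), (1, 1, 1, 1, 2, 0, 1, 1))

Change of basis e → ω: c = M·v where v = (-6, -3, 3, -10, 1, -3, 8, 6):
  c_1 = (0)·(-6) + (0)·(-3) + (0)·(3) + (0)·(-10) + (0)·(1) + (1)·(-3) + (1)·(8) + (0)·(6) = 5
  c_2 = (0)·(-6) + (0)·(-3) + (0)·(3) + (-1)·(-10) + (0)·(1) + (0)·(-3) + (0)·(8) + (-1)·(6) = 4
  c_3 = (-1)·(-6) + (-1)·(-3) + (0)·(3) + (0)·(-10) + (0)·(1) + (2)·(-3) + (0)·(8) + (0)·(6) = 3
  c_4 = (0)·(-6) + (0)·(-3) + (0)·(3) + (0)·(-10) + (0)·(1) + (-1)·(-3) + (0)·(8) + (0)·(6) = 3
  c_5 = (0)·(-6) + (0)·(-3) + (0)·(3) + (0)·(-10) + (0)·(1) + (0)·(-3) + (0)·(8) + (1)·(6) = 6
  c_6 = (0)·(-6) + (0)·(-3) + (0)·(3) + (0)·(-10) + (1)·(1) + (0)·(-3) + (0)·(8) + (0)·(6) = 1
  c_7 = (0)·(-6) + (0)·(-3) + (1)·(3) + (0)·(-10) + (0)·(1) + (0)·(-3) + (0)·(8) + (0)·(6) = 3
  c_8 = (0)·(-6) + (1)·(-3) + (0)·(3) + (0)·(-10) + (0)·(1) + (-2)·(-3) + (0)·(8) + (0)·(6) = 3
Writing each c_i in base p = 3:
  c_1 = 5 = 2·3^0 + 1·3^1
  c_2 = 4 = 1·3^0 + 1·3^1
  c_3 = 3 = 0·3^0 + 1·3^1
  c_4 = 3 = 0·3^0 + 1·3^1
  c_5 = 6 = 0·3^0 + 2·3^1
  c_6 = 1 = 1·3^0
  c_7 = 3 = 0·3^0 + 1·3^1
  c_8 = 3 = 0·3^0 + 1·3^1
Factor λ_0 = (2, 1, 0, 0, 0, 1, 0, 0)
Factor λ_1 = (1, 1, 1, 1, 2, 0, 1, 1)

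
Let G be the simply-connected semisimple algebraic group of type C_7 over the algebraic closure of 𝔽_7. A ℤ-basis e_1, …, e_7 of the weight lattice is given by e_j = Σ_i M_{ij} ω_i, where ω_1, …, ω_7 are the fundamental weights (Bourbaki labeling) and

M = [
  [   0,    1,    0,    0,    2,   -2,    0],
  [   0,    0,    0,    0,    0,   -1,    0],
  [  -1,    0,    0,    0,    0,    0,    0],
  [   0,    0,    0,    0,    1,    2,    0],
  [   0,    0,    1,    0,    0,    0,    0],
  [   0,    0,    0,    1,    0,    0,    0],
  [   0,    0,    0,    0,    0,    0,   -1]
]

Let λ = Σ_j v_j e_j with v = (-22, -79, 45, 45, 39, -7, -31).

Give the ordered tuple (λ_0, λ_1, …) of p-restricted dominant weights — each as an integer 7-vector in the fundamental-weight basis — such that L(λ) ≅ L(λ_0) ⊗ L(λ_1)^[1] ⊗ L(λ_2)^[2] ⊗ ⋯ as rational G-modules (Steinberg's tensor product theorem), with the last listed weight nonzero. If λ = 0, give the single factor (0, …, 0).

Compute c_i = Σ_j M_{ij} v_j with v = (-22, -79, 45, 45, 39, -7, -31):
  c_1 = (0)·(-22) + (1)·(-79) + (0)·(45) + (0)·(45) + (2)·(39) + (-2)·(-7) + (0)·(-31) = 13
  c_2 = (0)·(-22) + (0)·(-79) + (0)·(45) + (0)·(45) + (0)·(39) + (-1)·(-7) + (0)·(-31) = 7
  c_3 = (-1)·(-22) + (0)·(-79) + (0)·(45) + (0)·(45) + (0)·(39) + (0)·(-7) + (0)·(-31) = 22
  c_4 = (0)·(-22) + (0)·(-79) + (0)·(45) + (0)·(45) + (1)·(39) + (2)·(-7) + (0)·(-31) = 25
  c_5 = (0)·(-22) + (0)·(-79) + (1)·(45) + (0)·(45) + (0)·(39) + (0)·(-7) + (0)·(-31) = 45
  c_6 = (0)·(-22) + (0)·(-79) + (0)·(45) + (1)·(45) + (0)·(39) + (0)·(-7) + (0)·(-31) = 45
  c_7 = (0)·(-22) + (0)·(-79) + (0)·(45) + (0)·(45) + (0)·(39) + (0)·(-7) + (-1)·(-31) = 31
Base-7 expansion of each c_i:
  c_1 = 13 = 6·7^0 + 1·7^1
  c_2 = 7 = 0·7^0 + 1·7^1
  c_3 = 22 = 1·7^0 + 3·7^1
  c_4 = 25 = 4·7^0 + 3·7^1
  c_5 = 45 = 3·7^0 + 6·7^1
  c_6 = 45 = 3·7^0 + 6·7^1
  c_7 = 31 = 3·7^0 + 4·7^1
p-restricted factor λ_0 = (6, 0, 1, 4, 3, 3, 3)
p-restricted factor λ_1 = (1, 1, 3, 3, 6, 6, 4)

((6, 0, 1, 4, 3, 3, 3), (1, 1, 3, 3, 6, 6, 4))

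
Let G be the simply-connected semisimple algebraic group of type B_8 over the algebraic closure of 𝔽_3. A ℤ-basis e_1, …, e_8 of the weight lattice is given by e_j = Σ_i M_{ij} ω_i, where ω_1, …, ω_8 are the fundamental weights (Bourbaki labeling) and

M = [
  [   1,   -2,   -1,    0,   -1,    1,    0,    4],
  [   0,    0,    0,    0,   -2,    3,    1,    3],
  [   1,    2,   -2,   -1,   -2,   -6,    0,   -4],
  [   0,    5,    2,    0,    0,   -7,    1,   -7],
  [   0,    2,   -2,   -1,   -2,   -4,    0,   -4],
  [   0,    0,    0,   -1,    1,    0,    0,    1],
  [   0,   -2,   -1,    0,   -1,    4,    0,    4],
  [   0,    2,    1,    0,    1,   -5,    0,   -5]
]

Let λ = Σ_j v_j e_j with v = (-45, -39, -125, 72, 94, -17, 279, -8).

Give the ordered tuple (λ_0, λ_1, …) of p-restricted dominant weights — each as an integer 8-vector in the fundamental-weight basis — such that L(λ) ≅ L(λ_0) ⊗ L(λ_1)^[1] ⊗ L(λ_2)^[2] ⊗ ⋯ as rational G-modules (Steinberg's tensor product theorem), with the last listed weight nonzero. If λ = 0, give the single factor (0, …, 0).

Change of basis e → ω: c = M·v where v = (-45, -39, -125, 72, 94, -17, 279, -8):
  c_1 = (1)·(-45) + (-2)·(-39) + (-1)·(-125) + 0·72 + (-1)·(94) + (1)·(-17) + 0·279 + (4)·(-8) = 15
  c_2 = (0)·(-45) + (0)·(-39) + (0)·(-125) + 0·72 + (-2)·(94) + (3)·(-17) + 1·279 + (3)·(-8) = 16
  c_3 = (1)·(-45) + (2)·(-39) + (-2)·(-125) + (-1)·(72) + (-2)·(94) + (-6)·(-17) + 0·279 + (-4)·(-8) = 1
  c_4 = (0)·(-45) + (5)·(-39) + (2)·(-125) + 0·72 + 0·94 + (-7)·(-17) + 1·279 + (-7)·(-8) = 9
  c_5 = (0)·(-45) + (2)·(-39) + (-2)·(-125) + (-1)·(72) + (-2)·(94) + (-4)·(-17) + 0·279 + (-4)·(-8) = 12
  c_6 = (0)·(-45) + (0)·(-39) + (0)·(-125) + (-1)·(72) + 1·94 + (0)·(-17) + 0·279 + (1)·(-8) = 14
  c_7 = (0)·(-45) + (-2)·(-39) + (-1)·(-125) + 0·72 + (-1)·(94) + (4)·(-17) + 0·279 + (4)·(-8) = 9
  c_8 = (0)·(-45) + (2)·(-39) + (1)·(-125) + 0·72 + 1·94 + (-5)·(-17) + 0·279 + (-5)·(-8) = 16
p = 3; digits c_i = Σ_j d_{ij}·3^j, 0 ≤ d_{ij} < 3:
  c_1 = 15 = 0·3^0 + 2·3^1 + 1·3^2
  c_2 = 16 = 1·3^0 + 2·3^1 + 1·3^2
  c_3 = 1 = 1·3^0
  c_4 = 9 = 0·3^0 + 0·3^1 + 1·3^2
  c_5 = 12 = 0·3^0 + 1·3^1 + 1·3^2
  c_6 = 14 = 2·3^0 + 1·3^1 + 1·3^2
  c_7 = 9 = 0·3^0 + 0·3^1 + 1·3^2
  c_8 = 16 = 1·3^0 + 2·3^1 + 1·3^2
p-restricted factor λ_0 = (0, 1, 1, 0, 0, 2, 0, 1)
p-restricted factor λ_1 = (2, 2, 0, 0, 1, 1, 0, 2)
p-restricted factor λ_2 = (1, 1, 0, 1, 1, 1, 1, 1)

((0, 1, 1, 0, 0, 2, 0, 1), (2, 2, 0, 0, 1, 1, 0, 2), (1, 1, 0, 1, 1, 1, 1, 1))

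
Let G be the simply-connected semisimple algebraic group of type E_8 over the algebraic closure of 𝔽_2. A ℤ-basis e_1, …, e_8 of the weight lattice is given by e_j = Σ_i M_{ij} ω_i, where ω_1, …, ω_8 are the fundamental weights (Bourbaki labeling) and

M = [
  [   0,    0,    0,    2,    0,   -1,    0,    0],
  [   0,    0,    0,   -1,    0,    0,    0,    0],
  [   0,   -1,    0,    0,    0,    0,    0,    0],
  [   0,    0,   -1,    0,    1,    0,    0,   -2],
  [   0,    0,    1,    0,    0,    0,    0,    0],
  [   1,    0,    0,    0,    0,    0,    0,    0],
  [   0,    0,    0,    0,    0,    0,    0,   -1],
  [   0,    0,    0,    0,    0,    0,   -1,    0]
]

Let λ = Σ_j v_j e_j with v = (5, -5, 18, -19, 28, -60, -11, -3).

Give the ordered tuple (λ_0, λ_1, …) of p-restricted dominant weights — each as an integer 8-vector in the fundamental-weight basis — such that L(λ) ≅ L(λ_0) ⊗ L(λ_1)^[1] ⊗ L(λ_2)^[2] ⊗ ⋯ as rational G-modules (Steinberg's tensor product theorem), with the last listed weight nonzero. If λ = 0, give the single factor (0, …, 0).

((0, 1, 1, 0, 0, 1, 1, 1), (1, 1, 0, 0, 1, 0, 1, 1), (1, 0, 1, 0, 0, 1, 0, 0), (0, 0, 0, 0, 0, 0, 0, 1), (1, 1, 0, 1, 1, 0, 0, 0))

Compute c_i = Σ_j M_{ij} v_j with v = (5, -5, 18, -19, 28, -60, -11, -3):
  c_1 = 0*5 + 0*-5 + 0*18 + 2*-19 + 0*28 + -1*-60 + 0*-11 + 0*-3 = 22
  c_2 = 0*5 + 0*-5 + 0*18 + -1*-19 + 0*28 + 0*-60 + 0*-11 + 0*-3 = 19
  c_3 = 0*5 + -1*-5 + 0*18 + 0*-19 + 0*28 + 0*-60 + 0*-11 + 0*-3 = 5
  c_4 = 0*5 + 0*-5 + -1*18 + 0*-19 + 1*28 + 0*-60 + 0*-11 + -2*-3 = 16
  c_5 = 0*5 + 0*-5 + 1*18 + 0*-19 + 0*28 + 0*-60 + 0*-11 + 0*-3 = 18
  c_6 = 1*5 + 0*-5 + 0*18 + 0*-19 + 0*28 + 0*-60 + 0*-11 + 0*-3 = 5
  c_7 = 0*5 + 0*-5 + 0*18 + 0*-19 + 0*28 + 0*-60 + 0*-11 + -1*-3 = 3
  c_8 = 0*5 + 0*-5 + 0*18 + 0*-19 + 0*28 + 0*-60 + -1*-11 + 0*-3 = 11
p = 2; digits c_i = Σ_j d_{ij}·2^j, 0 ≤ d_{ij} < 2:
  c_1 = 22 = 0·2^0 + 1·2^1 + 1·2^2 + 0·2^3 + 1·2^4
  c_2 = 19 = 1·2^0 + 1·2^1 + 0·2^2 + 0·2^3 + 1·2^4
  c_3 = 5 = 1·2^0 + 0·2^1 + 1·2^2
  c_4 = 16 = 0·2^0 + 0·2^1 + 0·2^2 + 0·2^3 + 1·2^4
  c_5 = 18 = 0·2^0 + 1·2^1 + 0·2^2 + 0·2^3 + 1·2^4
  c_6 = 5 = 1·2^0 + 0·2^1 + 1·2^2
  c_7 = 3 = 1·2^0 + 1·2^1
  c_8 = 11 = 1·2^0 + 1·2^1 + 0·2^2 + 1·2^3
p-restricted factor λ_0 = (0, 1, 1, 0, 0, 1, 1, 1)
p-restricted factor λ_1 = (1, 1, 0, 0, 1, 0, 1, 1)
p-restricted factor λ_2 = (1, 0, 1, 0, 0, 1, 0, 0)
p-restricted factor λ_3 = (0, 0, 0, 0, 0, 0, 0, 1)
p-restricted factor λ_4 = (1, 1, 0, 1, 1, 0, 0, 0)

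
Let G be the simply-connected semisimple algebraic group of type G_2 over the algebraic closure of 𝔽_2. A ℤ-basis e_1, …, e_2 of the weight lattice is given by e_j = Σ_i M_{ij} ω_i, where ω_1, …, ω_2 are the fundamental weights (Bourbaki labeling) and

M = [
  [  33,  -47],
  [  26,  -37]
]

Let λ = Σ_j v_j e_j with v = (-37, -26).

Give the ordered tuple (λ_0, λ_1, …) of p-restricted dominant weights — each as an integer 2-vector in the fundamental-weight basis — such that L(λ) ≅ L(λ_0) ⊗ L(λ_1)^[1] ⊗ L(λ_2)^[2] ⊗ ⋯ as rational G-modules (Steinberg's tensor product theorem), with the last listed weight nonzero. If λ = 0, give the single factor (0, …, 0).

((1, 0),)

In the fundamental-weight basis, λ has coordinates c = M·v (v = (-37, -26)):
  c_1 = (33)·(-37) + (-47)·(-26) = 1
  c_2 = (26)·(-37) + (-37)·(-26) = 0
Expand coordinatewise in base 2:
  c_1 = 1 = 1·2^0
  c_2 = 0
λ_0 = (1, 0)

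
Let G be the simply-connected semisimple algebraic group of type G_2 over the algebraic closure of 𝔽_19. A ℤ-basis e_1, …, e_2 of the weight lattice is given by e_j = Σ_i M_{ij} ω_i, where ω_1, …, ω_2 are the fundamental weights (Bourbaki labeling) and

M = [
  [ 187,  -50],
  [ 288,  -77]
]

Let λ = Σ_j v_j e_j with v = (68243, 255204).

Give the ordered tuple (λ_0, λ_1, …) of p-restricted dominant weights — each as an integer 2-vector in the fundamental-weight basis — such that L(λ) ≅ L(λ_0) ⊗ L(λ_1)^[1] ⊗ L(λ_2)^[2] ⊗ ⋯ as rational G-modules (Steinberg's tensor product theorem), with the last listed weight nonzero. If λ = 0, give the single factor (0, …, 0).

Compute c_i = Σ_j M_{ij} v_j with v = (68243, 255204):
  c_1 = 187*68243 + -50*255204 = 1241
  c_2 = 288*68243 + -77*255204 = 3276
Writing each c_i in base p = 19:
  c_1 = 1241 = 6·19^0 + 8·19^1 + 3·19^2
  c_2 = 3276 = 8·19^0 + 1·19^1 + 9·19^2
Factor λ_0 = (6, 8)
Factor λ_1 = (8, 1)
Factor λ_2 = (3, 9)

((6, 8), (8, 1), (3, 9))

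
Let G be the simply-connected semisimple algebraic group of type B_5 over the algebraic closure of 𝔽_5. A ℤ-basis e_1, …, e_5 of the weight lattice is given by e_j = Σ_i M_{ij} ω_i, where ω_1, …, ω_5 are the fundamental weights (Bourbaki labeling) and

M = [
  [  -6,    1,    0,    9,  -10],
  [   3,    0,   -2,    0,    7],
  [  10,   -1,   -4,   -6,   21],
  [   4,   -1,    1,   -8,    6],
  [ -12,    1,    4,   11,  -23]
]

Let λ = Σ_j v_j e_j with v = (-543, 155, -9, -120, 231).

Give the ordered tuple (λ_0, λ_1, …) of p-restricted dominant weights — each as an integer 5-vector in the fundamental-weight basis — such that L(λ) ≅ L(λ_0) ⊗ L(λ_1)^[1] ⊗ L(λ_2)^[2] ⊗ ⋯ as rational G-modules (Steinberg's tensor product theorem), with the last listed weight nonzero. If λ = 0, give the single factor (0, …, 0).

Compute c_i = Σ_j M_{ij} v_j with v = (-543, 155, -9, -120, 231):
  c_1 = -6*-543 + 1*155 + 0*-9 + 9*-120 + -10*231 = 23
  c_2 = 3*-543 + 0*155 + -2*-9 + 0*-120 + 7*231 = 6
  c_3 = 10*-543 + -1*155 + -4*-9 + -6*-120 + 21*231 = 22
  c_4 = 4*-543 + -1*155 + 1*-9 + -8*-120 + 6*231 = 10
  c_5 = -12*-543 + 1*155 + 4*-9 + 11*-120 + -23*231 = 2
Writing each c_i in base p = 5:
  c_1 = 23 = 3·5^0 + 4·5^1
  c_2 = 6 = 1·5^0 + 1·5^1
  c_3 = 22 = 2·5^0 + 4·5^1
  c_4 = 10 = 0·5^0 + 2·5^1
  c_5 = 2 = 2·5^0
p-restricted factor λ_0 = (3, 1, 2, 0, 2)
p-restricted factor λ_1 = (4, 1, 4, 2, 0)

((3, 1, 2, 0, 2), (4, 1, 4, 2, 0))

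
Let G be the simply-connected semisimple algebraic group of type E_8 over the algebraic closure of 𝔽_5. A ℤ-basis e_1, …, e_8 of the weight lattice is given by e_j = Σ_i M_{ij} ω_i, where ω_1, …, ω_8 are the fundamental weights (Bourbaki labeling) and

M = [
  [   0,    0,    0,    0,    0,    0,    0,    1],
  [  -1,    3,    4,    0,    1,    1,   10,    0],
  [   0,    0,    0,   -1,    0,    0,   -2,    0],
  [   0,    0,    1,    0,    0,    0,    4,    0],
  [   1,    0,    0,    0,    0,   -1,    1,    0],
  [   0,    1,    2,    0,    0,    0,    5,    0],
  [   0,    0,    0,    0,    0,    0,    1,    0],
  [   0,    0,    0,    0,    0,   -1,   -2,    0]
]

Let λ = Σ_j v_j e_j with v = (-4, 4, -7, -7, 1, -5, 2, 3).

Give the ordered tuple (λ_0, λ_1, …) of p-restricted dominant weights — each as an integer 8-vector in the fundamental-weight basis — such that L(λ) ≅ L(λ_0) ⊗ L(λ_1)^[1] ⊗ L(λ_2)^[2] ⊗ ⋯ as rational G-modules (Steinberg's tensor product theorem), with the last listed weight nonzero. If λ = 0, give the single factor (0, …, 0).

In the fundamental-weight basis, λ has coordinates c = M·v (v = (-4, 4, -7, -7, 1, -5, 2, 3)):
  c_1 = (0)·(-4) + (0)·(4) + (0)·(-7) + (0)·(-7) + (0)·(1) + (0)·(-5) + (0)·(2) + (1)·(3) = 3
  c_2 = (-1)·(-4) + (3)·(4) + (4)·(-7) + (0)·(-7) + (1)·(1) + (1)·(-5) + (10)·(2) + (0)·(3) = 4
  c_3 = (0)·(-4) + (0)·(4) + (0)·(-7) + (-1)·(-7) + (0)·(1) + (0)·(-5) + (-2)·(2) + (0)·(3) = 3
  c_4 = (0)·(-4) + (0)·(4) + (1)·(-7) + (0)·(-7) + (0)·(1) + (0)·(-5) + (4)·(2) + (0)·(3) = 1
  c_5 = (1)·(-4) + (0)·(4) + (0)·(-7) + (0)·(-7) + (0)·(1) + (-1)·(-5) + (1)·(2) + (0)·(3) = 3
  c_6 = (0)·(-4) + (1)·(4) + (2)·(-7) + (0)·(-7) + (0)·(1) + (0)·(-5) + (5)·(2) + (0)·(3) = 0
  c_7 = (0)·(-4) + (0)·(4) + (0)·(-7) + (0)·(-7) + (0)·(1) + (0)·(-5) + (1)·(2) + (0)·(3) = 2
  c_8 = (0)·(-4) + (0)·(4) + (0)·(-7) + (0)·(-7) + (0)·(1) + (-1)·(-5) + (-2)·(2) + (0)·(3) = 1
Expand coordinatewise in base 5:
  c_1 = 3 = 3·5^0
  c_2 = 4 = 4·5^0
  c_3 = 3 = 3·5^0
  c_4 = 1 = 1·5^0
  c_5 = 3 = 3·5^0
  c_6 = 0
  c_7 = 2 = 2·5^0
  c_8 = 1 = 1·5^0
Factor λ_0 = (3, 4, 3, 1, 3, 0, 2, 1)

((3, 4, 3, 1, 3, 0, 2, 1),)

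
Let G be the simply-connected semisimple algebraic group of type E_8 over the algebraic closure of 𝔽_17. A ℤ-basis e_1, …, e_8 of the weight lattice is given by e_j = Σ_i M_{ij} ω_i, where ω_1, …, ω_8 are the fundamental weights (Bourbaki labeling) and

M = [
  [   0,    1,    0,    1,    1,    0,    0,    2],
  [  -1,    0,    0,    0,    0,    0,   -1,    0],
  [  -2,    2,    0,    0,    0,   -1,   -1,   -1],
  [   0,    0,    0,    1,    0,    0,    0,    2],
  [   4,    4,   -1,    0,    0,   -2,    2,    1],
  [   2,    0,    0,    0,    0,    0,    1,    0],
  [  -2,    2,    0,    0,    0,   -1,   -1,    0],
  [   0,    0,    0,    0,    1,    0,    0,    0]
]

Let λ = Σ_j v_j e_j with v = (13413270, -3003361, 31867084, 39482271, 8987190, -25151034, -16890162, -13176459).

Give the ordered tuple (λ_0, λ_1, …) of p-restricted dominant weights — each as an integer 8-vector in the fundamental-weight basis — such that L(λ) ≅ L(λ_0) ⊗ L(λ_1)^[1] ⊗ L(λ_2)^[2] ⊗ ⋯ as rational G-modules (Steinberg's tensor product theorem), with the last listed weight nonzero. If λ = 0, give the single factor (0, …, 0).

Converting to the ω-basis (c_i = row i of M dotted with v = (13413270, -3003361, 31867084, 39482271, 8987190, -25151034, -16890162, -13176459)):
  c_1 = 0·13413270 + (1)·(-3003361) + 0·31867084 + 1·39482271 + 1·8987190 + (0)·(-25151034) + (0)·(-16890162) + (2)·(-13176459) = 19113182
  c_2 = (-1)·(13413270) + (0)·(-3003361) + 0·31867084 + 0·39482271 + 0·8987190 + (0)·(-25151034) + (-1)·(-16890162) + (0)·(-13176459) = 3476892
  c_3 = (-2)·(13413270) + (2)·(-3003361) + 0·31867084 + 0·39482271 + 0·8987190 + (-1)·(-25151034) + (-1)·(-16890162) + (-1)·(-13176459) = 22384393
  c_4 = 0·13413270 + (0)·(-3003361) + 0·31867084 + 1·39482271 + 0·8987190 + (0)·(-25151034) + (0)·(-16890162) + (2)·(-13176459) = 13129353
  c_5 = 4·13413270 + (4)·(-3003361) + (-1)·(31867084) + 0·39482271 + 0·8987190 + (-2)·(-25151034) + (2)·(-16890162) + (1)·(-13176459) = 13117837
  c_6 = 2·13413270 + (0)·(-3003361) + 0·31867084 + 0·39482271 + 0·8987190 + (0)·(-25151034) + (1)·(-16890162) + (0)·(-13176459) = 9936378
  c_7 = (-2)·(13413270) + (2)·(-3003361) + 0·31867084 + 0·39482271 + 0·8987190 + (-1)·(-25151034) + (-1)·(-16890162) + (0)·(-13176459) = 9207934
  c_8 = 0·13413270 + (0)·(-3003361) + 0·31867084 + 0·39482271 + 1·8987190 + (0)·(-25151034) + (0)·(-16890162) + (0)·(-13176459) = 8987190
Base-17 expansion of each c_i:
  c_1 = 19113182 = 14·17^0 + 9·17^1 + 5·17^2 + 14·17^3 + 7·17^4 + 13·17^5
  c_2 = 3476892 = 1·17^0 + 13·17^1 + 11·17^2 + 10·17^3 + 7·17^4 + 2·17^5
  c_3 = 22384393 = 0·17^0 + 11·17^1 + 2·17^2 + 0·17^3 + 13·17^4 + 15·17^5
  c_4 = 13129353 = 15·17^0 + 4·17^1 + 6·17^2 + 3·17^3 + 4·17^4 + 9·17^5
  c_5 = 13117837 = 8·17^0 + 7·17^1 + 0·17^2 + 1·17^3 + 4·17^4 + 9·17^5
  c_6 = 9936378 = 14·17^0 + 15·17^1 + 7·17^2 + 16·17^3 + 16·17^4 + 6·17^5
  c_7 = 9207934 = 3·17^0 + 6·17^1 + 3·17^2 + 4·17^3 + 8·17^4 + 6·17^5
  c_8 = 8987190 = 4·17^0 + 9·17^1 + 4·17^2 + 10·17^3 + 5·17^4 + 6·17^5
Factor λ_0 = (14, 1, 0, 15, 8, 14, 3, 4)
Factor λ_1 = (9, 13, 11, 4, 7, 15, 6, 9)
Factor λ_2 = (5, 11, 2, 6, 0, 7, 3, 4)
Factor λ_3 = (14, 10, 0, 3, 1, 16, 4, 10)
Factor λ_4 = (7, 7, 13, 4, 4, 16, 8, 5)
Factor λ_5 = (13, 2, 15, 9, 9, 6, 6, 6)

((14, 1, 0, 15, 8, 14, 3, 4), (9, 13, 11, 4, 7, 15, 6, 9), (5, 11, 2, 6, 0, 7, 3, 4), (14, 10, 0, 3, 1, 16, 4, 10), (7, 7, 13, 4, 4, 16, 8, 5), (13, 2, 15, 9, 9, 6, 6, 6))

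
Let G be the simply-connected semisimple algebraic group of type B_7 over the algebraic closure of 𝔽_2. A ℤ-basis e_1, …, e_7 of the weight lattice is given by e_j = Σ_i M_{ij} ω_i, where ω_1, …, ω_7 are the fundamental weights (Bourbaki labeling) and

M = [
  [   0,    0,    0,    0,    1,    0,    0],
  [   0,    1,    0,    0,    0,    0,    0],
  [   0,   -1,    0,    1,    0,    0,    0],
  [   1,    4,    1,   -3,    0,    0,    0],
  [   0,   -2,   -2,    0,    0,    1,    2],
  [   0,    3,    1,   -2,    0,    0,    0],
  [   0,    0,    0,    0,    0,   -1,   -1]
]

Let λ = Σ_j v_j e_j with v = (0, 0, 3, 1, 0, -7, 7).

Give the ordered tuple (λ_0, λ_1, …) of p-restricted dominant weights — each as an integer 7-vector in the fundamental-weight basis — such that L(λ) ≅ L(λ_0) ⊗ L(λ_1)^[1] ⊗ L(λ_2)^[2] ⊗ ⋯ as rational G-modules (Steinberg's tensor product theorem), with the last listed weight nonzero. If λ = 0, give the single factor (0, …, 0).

Compute c_i = Σ_j M_{ij} v_j with v = (0, 0, 3, 1, 0, -7, 7):
  c_1 = 0·0 + 0·0 + 0·3 + 0·1 + 1·0 + (0)·(-7) + 0·7 = 0
  c_2 = 0·0 + 1·0 + 0·3 + 0·1 + 0·0 + (0)·(-7) + 0·7 = 0
  c_3 = 0·0 + (-1)·(0) + 0·3 + 1·1 + 0·0 + (0)·(-7) + 0·7 = 1
  c_4 = 1·0 + 4·0 + 1·3 + (-3)·(1) + 0·0 + (0)·(-7) + 0·7 = 0
  c_5 = 0·0 + (-2)·(0) + (-2)·(3) + 0·1 + 0·0 + (1)·(-7) + 2·7 = 1
  c_6 = 0·0 + 3·0 + 1·3 + (-2)·(1) + 0·0 + (0)·(-7) + 0·7 = 1
  c_7 = 0·0 + 0·0 + 0·3 + 0·1 + 0·0 + (-1)·(-7) + (-1)·(7) = 0
p = 2; digits c_i = Σ_j d_{ij}·2^j, 0 ≤ d_{ij} < 2:
  c_1 = 0
  c_2 = 0
  c_3 = 1 = 1·2^0
  c_4 = 0
  c_5 = 1 = 1·2^0
  c_6 = 1 = 1·2^0
  c_7 = 0
λ_0 = (0, 0, 1, 0, 1, 1, 0)

((0, 0, 1, 0, 1, 1, 0),)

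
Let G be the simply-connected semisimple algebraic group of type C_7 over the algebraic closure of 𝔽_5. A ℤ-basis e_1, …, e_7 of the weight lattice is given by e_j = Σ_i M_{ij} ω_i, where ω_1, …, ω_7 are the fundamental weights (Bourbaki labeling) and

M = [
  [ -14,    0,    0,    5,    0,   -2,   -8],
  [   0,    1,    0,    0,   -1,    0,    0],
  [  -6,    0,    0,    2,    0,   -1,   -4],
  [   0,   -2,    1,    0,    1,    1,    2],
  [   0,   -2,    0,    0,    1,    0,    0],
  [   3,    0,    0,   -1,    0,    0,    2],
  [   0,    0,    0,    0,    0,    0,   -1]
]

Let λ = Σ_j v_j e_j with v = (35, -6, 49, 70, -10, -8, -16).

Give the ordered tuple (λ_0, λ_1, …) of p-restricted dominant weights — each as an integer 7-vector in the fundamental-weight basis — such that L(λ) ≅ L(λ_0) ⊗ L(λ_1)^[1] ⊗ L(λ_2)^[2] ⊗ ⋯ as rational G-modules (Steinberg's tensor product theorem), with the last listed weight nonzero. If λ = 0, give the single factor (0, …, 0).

((4, 4, 2, 1, 2, 3, 1), (0, 0, 0, 2, 0, 0, 3))

In the fundamental-weight basis, λ has coordinates c = M·v (v = (35, -6, 49, 70, -10, -8, -16)):
  c_1 = -14*35 + 0*-6 + 0*49 + 5*70 + 0*-10 + -2*-8 + -8*-16 = 4
  c_2 = 0*35 + 1*-6 + 0*49 + 0*70 + -1*-10 + 0*-8 + 0*-16 = 4
  c_3 = -6*35 + 0*-6 + 0*49 + 2*70 + 0*-10 + -1*-8 + -4*-16 = 2
  c_4 = 0*35 + -2*-6 + 1*49 + 0*70 + 1*-10 + 1*-8 + 2*-16 = 11
  c_5 = 0*35 + -2*-6 + 0*49 + 0*70 + 1*-10 + 0*-8 + 0*-16 = 2
  c_6 = 3*35 + 0*-6 + 0*49 + -1*70 + 0*-10 + 0*-8 + 2*-16 = 3
  c_7 = 0*35 + 0*-6 + 0*49 + 0*70 + 0*-10 + 0*-8 + -1*-16 = 16
Expand coordinatewise in base 5:
  c_1 = 4 = 4·5^0
  c_2 = 4 = 4·5^0
  c_3 = 2 = 2·5^0
  c_4 = 11 = 1·5^0 + 2·5^1
  c_5 = 2 = 2·5^0
  c_6 = 3 = 3·5^0
  c_7 = 16 = 1·5^0 + 3·5^1
λ_0 = (4, 4, 2, 1, 2, 3, 1)
λ_1 = (0, 0, 0, 2, 0, 0, 3)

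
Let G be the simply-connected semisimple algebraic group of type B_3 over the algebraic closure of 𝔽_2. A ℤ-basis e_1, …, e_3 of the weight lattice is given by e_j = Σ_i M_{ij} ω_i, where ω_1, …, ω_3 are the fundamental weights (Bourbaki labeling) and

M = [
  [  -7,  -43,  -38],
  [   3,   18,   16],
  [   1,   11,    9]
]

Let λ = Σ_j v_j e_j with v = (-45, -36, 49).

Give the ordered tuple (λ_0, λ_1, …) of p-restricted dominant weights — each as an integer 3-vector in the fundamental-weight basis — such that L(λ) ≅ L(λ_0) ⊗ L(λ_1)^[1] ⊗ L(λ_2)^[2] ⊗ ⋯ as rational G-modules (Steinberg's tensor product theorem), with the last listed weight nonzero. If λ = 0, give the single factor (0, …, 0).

((1, 1, 0),)

In the fundamental-weight basis, λ has coordinates c = M·v (v = (-45, -36, 49)):
  c_1 = (-7)·(-45) + (-43)·(-36) + (-38)·(49) = 1
  c_2 = (3)·(-45) + (18)·(-36) + 16·49 = 1
  c_3 = (1)·(-45) + (11)·(-36) + 9·49 = 0
p = 2; digits c_i = Σ_j d_{ij}·2^j, 0 ≤ d_{ij} < 2:
  c_1 = 1 = 1·2^0
  c_2 = 1 = 1·2^0
  c_3 = 0
λ_0 = (1, 1, 0)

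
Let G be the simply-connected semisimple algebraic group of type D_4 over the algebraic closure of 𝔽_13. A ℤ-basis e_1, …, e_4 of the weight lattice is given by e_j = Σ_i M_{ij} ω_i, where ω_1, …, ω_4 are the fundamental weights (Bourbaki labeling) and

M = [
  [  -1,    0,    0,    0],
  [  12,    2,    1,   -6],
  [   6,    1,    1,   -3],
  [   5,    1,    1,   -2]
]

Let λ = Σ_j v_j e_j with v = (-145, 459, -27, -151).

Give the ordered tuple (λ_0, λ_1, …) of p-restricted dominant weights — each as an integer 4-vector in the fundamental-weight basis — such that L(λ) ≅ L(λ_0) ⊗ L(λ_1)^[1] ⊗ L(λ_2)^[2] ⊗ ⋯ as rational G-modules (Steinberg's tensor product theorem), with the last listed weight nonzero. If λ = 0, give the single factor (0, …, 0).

((2, 5, 2, 9), (11, 4, 1, 0))

In the fundamental-weight basis, λ has coordinates c = M·v (v = (-145, 459, -27, -151)):
  c_1 = -1*-145 + 0*459 + 0*-27 + 0*-151 = 145
  c_2 = 12*-145 + 2*459 + 1*-27 + -6*-151 = 57
  c_3 = 6*-145 + 1*459 + 1*-27 + -3*-151 = 15
  c_4 = 5*-145 + 1*459 + 1*-27 + -2*-151 = 9
Expand coordinatewise in base 13:
  c_1 = 145 = 2·13^0 + 11·13^1
  c_2 = 57 = 5·13^0 + 4·13^1
  c_3 = 15 = 2·13^0 + 1·13^1
  c_4 = 9 = 9·13^0
λ_0 = (2, 5, 2, 9)
λ_1 = (11, 4, 1, 0)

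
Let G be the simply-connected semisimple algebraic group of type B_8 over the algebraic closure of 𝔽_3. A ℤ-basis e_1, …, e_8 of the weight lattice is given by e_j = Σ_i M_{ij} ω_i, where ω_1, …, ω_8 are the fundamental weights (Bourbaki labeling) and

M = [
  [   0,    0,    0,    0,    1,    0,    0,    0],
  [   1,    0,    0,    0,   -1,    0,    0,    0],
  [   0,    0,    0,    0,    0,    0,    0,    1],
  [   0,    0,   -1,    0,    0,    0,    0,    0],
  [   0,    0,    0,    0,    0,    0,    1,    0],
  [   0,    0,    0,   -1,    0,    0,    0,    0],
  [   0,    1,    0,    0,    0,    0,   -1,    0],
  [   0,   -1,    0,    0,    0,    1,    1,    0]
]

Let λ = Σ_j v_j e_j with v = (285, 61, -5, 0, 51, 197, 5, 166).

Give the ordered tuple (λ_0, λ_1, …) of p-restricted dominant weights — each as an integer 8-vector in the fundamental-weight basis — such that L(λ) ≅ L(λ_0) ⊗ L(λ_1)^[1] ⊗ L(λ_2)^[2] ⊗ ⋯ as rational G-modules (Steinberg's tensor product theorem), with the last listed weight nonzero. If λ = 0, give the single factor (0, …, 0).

((0, 0, 1, 2, 2, 0, 2, 0), (2, 0, 1, 1, 1, 0, 0, 2), (2, 2, 0, 0, 0, 0, 0, 0), (1, 2, 0, 0, 0, 0, 2, 2), (0, 2, 2, 0, 0, 0, 0, 1))

ω-coordinates c = M·v, v = (285, 61, -5, 0, 51, 197, 5, 166):
  c_1 = (0)·(285) + (0)·(61) + (0)·(-5) + (0)·(0) + (1)·(51) + (0)·(197) + (0)·(5) + (0)·(166) = 51
  c_2 = (1)·(285) + (0)·(61) + (0)·(-5) + (0)·(0) + (-1)·(51) + (0)·(197) + (0)·(5) + (0)·(166) = 234
  c_3 = (0)·(285) + (0)·(61) + (0)·(-5) + (0)·(0) + (0)·(51) + (0)·(197) + (0)·(5) + (1)·(166) = 166
  c_4 = (0)·(285) + (0)·(61) + (-1)·(-5) + (0)·(0) + (0)·(51) + (0)·(197) + (0)·(5) + (0)·(166) = 5
  c_5 = (0)·(285) + (0)·(61) + (0)·(-5) + (0)·(0) + (0)·(51) + (0)·(197) + (1)·(5) + (0)·(166) = 5
  c_6 = (0)·(285) + (0)·(61) + (0)·(-5) + (-1)·(0) + (0)·(51) + (0)·(197) + (0)·(5) + (0)·(166) = 0
  c_7 = (0)·(285) + (1)·(61) + (0)·(-5) + (0)·(0) + (0)·(51) + (0)·(197) + (-1)·(5) + (0)·(166) = 56
  c_8 = (0)·(285) + (-1)·(61) + (0)·(-5) + (0)·(0) + (0)·(51) + (1)·(197) + (1)·(5) + (0)·(166) = 141
Expand coordinatewise in base 3:
  c_1 = 51 = 0·3^0 + 2·3^1 + 2·3^2 + 1·3^3
  c_2 = 234 = 0·3^0 + 0·3^1 + 2·3^2 + 2·3^3 + 2·3^4
  c_3 = 166 = 1·3^0 + 1·3^1 + 0·3^2 + 0·3^3 + 2·3^4
  c_4 = 5 = 2·3^0 + 1·3^1
  c_5 = 5 = 2·3^0 + 1·3^1
  c_6 = 0
  c_7 = 56 = 2·3^0 + 0·3^1 + 0·3^2 + 2·3^3
  c_8 = 141 = 0·3^0 + 2·3^1 + 0·3^2 + 2·3^3 + 1·3^4
λ_0 = (0, 0, 1, 2, 2, 0, 2, 0)
λ_1 = (2, 0, 1, 1, 1, 0, 0, 2)
λ_2 = (2, 2, 0, 0, 0, 0, 0, 0)
λ_3 = (1, 2, 0, 0, 0, 0, 2, 2)
λ_4 = (0, 2, 2, 0, 0, 0, 0, 1)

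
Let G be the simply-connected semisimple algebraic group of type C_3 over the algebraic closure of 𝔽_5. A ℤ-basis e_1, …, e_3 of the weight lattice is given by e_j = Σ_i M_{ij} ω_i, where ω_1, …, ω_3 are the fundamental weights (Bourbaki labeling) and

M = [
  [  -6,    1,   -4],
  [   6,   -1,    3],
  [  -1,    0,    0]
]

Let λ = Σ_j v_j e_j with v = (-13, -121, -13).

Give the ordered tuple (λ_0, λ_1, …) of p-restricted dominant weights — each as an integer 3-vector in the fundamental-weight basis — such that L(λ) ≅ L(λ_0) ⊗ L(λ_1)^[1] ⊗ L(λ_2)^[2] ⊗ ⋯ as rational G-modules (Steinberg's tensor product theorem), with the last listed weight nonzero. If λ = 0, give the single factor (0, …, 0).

((4, 4, 3), (1, 0, 2))

ω-coordinates c = M·v, v = (-13, -121, -13):
  c_1 = (-6)·(-13) + (1)·(-121) + (-4)·(-13) = 9
  c_2 = (6)·(-13) + (-1)·(-121) + (3)·(-13) = 4
  c_3 = (-1)·(-13) + (0)·(-121) + (0)·(-13) = 13
p = 5; digits c_i = Σ_j d_{ij}·5^j, 0 ≤ d_{ij} < 5:
  c_1 = 9 = 4·5^0 + 1·5^1
  c_2 = 4 = 4·5^0
  c_3 = 13 = 3·5^0 + 2·5^1
λ_0 = (4, 4, 3)
λ_1 = (1, 0, 2)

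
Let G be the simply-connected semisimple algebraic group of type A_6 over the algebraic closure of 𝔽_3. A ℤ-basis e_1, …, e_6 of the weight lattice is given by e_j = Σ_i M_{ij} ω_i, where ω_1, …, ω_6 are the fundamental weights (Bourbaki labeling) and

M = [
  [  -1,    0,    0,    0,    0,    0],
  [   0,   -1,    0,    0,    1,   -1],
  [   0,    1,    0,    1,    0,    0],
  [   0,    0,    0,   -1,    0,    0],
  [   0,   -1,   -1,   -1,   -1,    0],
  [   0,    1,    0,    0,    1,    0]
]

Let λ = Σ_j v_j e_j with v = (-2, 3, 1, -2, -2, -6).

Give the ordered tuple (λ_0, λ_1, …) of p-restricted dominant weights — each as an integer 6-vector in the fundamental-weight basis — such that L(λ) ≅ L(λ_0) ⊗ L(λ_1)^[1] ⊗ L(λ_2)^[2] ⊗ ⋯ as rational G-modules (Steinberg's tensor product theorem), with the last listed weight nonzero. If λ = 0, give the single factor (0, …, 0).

((2, 1, 1, 2, 0, 1),)

Converting to the ω-basis (c_i = row i of M dotted with v = (-2, 3, 1, -2, -2, -6)):
  c_1 = (-1)·(-2) + (0)·(3) + (0)·(1) + (0)·(-2) + (0)·(-2) + (0)·(-6) = 2
  c_2 = (0)·(-2) + (-1)·(3) + (0)·(1) + (0)·(-2) + (1)·(-2) + (-1)·(-6) = 1
  c_3 = (0)·(-2) + (1)·(3) + (0)·(1) + (1)·(-2) + (0)·(-2) + (0)·(-6) = 1
  c_4 = (0)·(-2) + (0)·(3) + (0)·(1) + (-1)·(-2) + (0)·(-2) + (0)·(-6) = 2
  c_5 = (0)·(-2) + (-1)·(3) + (-1)·(1) + (-1)·(-2) + (-1)·(-2) + (0)·(-6) = 0
  c_6 = (0)·(-2) + (1)·(3) + (0)·(1) + (0)·(-2) + (1)·(-2) + (0)·(-6) = 1
Writing each c_i in base p = 3:
  c_1 = 2 = 2·3^0
  c_2 = 1 = 1·3^0
  c_3 = 1 = 1·3^0
  c_4 = 2 = 2·3^0
  c_5 = 0
  c_6 = 1 = 1·3^0
Factor λ_0 = (2, 1, 1, 2, 0, 1)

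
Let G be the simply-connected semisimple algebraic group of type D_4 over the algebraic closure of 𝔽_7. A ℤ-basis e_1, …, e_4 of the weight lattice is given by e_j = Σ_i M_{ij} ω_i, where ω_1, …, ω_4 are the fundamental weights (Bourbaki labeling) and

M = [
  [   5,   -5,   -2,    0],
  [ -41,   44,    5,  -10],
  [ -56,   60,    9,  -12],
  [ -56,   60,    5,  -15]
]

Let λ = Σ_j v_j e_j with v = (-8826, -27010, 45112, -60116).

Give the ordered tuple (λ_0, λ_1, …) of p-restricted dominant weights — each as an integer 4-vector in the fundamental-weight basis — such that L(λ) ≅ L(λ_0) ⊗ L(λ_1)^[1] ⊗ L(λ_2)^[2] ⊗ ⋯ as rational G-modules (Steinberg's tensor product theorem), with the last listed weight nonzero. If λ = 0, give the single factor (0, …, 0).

In the fundamental-weight basis, λ has coordinates c = M·v (v = (-8826, -27010, 45112, -60116)):
  c_1 = 5*-8826 + -5*-27010 + -2*45112 + 0*-60116 = 696
  c_2 = -41*-8826 + 44*-27010 + 5*45112 + -10*-60116 = 146
  c_3 = -56*-8826 + 60*-27010 + 9*45112 + -12*-60116 = 1056
  c_4 = -56*-8826 + 60*-27010 + 5*45112 + -15*-60116 = 956
Expand coordinatewise in base 7:
  c_1 = 696 = 3·7^0 + 1·7^1 + 0·7^2 + 2·7^3
  c_2 = 146 = 6·7^0 + 6·7^1 + 2·7^2
  c_3 = 1056 = 6·7^0 + 3·7^1 + 0·7^2 + 3·7^3
  c_4 = 956 = 4·7^0 + 3·7^1 + 5·7^2 + 2·7^3
Factor λ_0 = (3, 6, 6, 4)
Factor λ_1 = (1, 6, 3, 3)
Factor λ_2 = (0, 2, 0, 5)
Factor λ_3 = (2, 0, 3, 2)

((3, 6, 6, 4), (1, 6, 3, 3), (0, 2, 0, 5), (2, 0, 3, 2))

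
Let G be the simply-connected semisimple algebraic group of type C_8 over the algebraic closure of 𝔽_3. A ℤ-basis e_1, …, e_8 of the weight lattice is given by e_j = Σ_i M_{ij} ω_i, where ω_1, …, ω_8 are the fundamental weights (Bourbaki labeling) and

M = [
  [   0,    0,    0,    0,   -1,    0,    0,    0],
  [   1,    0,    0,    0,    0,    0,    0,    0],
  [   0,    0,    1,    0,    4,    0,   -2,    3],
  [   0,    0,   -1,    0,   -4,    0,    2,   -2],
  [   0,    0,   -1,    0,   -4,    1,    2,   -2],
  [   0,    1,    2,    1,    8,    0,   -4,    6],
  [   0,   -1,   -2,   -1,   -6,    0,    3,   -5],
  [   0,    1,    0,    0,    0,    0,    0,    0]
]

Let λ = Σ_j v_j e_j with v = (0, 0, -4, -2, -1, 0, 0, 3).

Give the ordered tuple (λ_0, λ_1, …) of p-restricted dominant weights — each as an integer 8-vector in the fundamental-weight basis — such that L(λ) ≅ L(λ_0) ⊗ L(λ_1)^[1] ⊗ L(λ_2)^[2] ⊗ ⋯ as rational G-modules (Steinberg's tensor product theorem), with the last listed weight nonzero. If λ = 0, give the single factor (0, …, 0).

Change of basis e → ω: c = M·v where v = (0, 0, -4, -2, -1, 0, 0, 3):
  c_1 = 0·0 + 0·0 + (0)·(-4) + (0)·(-2) + (-1)·(-1) + 0·0 + 0·0 + 0·3 = 1
  c_2 = 1·0 + 0·0 + (0)·(-4) + (0)·(-2) + (0)·(-1) + 0·0 + 0·0 + 0·3 = 0
  c_3 = 0·0 + 0·0 + (1)·(-4) + (0)·(-2) + (4)·(-1) + 0·0 + (-2)·(0) + 3·3 = 1
  c_4 = 0·0 + 0·0 + (-1)·(-4) + (0)·(-2) + (-4)·(-1) + 0·0 + 2·0 + (-2)·(3) = 2
  c_5 = 0·0 + 0·0 + (-1)·(-4) + (0)·(-2) + (-4)·(-1) + 1·0 + 2·0 + (-2)·(3) = 2
  c_6 = 0·0 + 1·0 + (2)·(-4) + (1)·(-2) + (8)·(-1) + 0·0 + (-4)·(0) + 6·3 = 0
  c_7 = 0·0 + (-1)·(0) + (-2)·(-4) + (-1)·(-2) + (-6)·(-1) + 0·0 + 3·0 + (-5)·(3) = 1
  c_8 = 0·0 + 1·0 + (0)·(-4) + (0)·(-2) + (0)·(-1) + 0·0 + 0·0 + 0·3 = 0
Base-3 expansion of each c_i:
  c_1 = 1 = 1·3^0
  c_2 = 0
  c_3 = 1 = 1·3^0
  c_4 = 2 = 2·3^0
  c_5 = 2 = 2·3^0
  c_6 = 0
  c_7 = 1 = 1·3^0
  c_8 = 0
λ_0 = (1, 0, 1, 2, 2, 0, 1, 0)

((1, 0, 1, 2, 2, 0, 1, 0),)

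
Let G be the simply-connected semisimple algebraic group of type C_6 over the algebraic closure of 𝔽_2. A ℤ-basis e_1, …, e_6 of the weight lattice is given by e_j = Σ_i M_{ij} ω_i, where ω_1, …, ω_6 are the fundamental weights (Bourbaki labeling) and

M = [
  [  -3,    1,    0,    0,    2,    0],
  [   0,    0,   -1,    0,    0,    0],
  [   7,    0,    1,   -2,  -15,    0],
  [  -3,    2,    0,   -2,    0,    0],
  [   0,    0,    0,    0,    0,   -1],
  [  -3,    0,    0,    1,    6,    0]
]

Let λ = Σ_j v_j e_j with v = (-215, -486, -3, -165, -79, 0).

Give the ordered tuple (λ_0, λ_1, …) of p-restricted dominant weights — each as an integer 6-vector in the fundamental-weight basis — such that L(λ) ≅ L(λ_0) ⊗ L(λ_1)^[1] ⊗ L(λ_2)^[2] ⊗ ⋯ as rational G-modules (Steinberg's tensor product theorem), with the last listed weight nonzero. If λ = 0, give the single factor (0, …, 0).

((1, 1, 1, 1, 0, 0), (0, 1, 1, 1, 0, 1), (0, 0, 1, 0, 0, 1))

Change of basis e → ω: c = M·v where v = (-215, -486, -3, -165, -79, 0):
  c_1 = -3*-215 + 1*-486 + 0*-3 + 0*-165 + 2*-79 + 0*0 = 1
  c_2 = 0*-215 + 0*-486 + -1*-3 + 0*-165 + 0*-79 + 0*0 = 3
  c_3 = 7*-215 + 0*-486 + 1*-3 + -2*-165 + -15*-79 + 0*0 = 7
  c_4 = -3*-215 + 2*-486 + 0*-3 + -2*-165 + 0*-79 + 0*0 = 3
  c_5 = 0*-215 + 0*-486 + 0*-3 + 0*-165 + 0*-79 + -1*0 = 0
  c_6 = -3*-215 + 0*-486 + 0*-3 + 1*-165 + 6*-79 + 0*0 = 6
Writing each c_i in base p = 2:
  c_1 = 1 = 1·2^0
  c_2 = 3 = 1·2^0 + 1·2^1
  c_3 = 7 = 1·2^0 + 1·2^1 + 1·2^2
  c_4 = 3 = 1·2^0 + 1·2^1
  c_5 = 0
  c_6 = 6 = 0·2^0 + 1·2^1 + 1·2^2
p-restricted factor λ_0 = (1, 1, 1, 1, 0, 0)
p-restricted factor λ_1 = (0, 1, 1, 1, 0, 1)
p-restricted factor λ_2 = (0, 0, 1, 0, 0, 1)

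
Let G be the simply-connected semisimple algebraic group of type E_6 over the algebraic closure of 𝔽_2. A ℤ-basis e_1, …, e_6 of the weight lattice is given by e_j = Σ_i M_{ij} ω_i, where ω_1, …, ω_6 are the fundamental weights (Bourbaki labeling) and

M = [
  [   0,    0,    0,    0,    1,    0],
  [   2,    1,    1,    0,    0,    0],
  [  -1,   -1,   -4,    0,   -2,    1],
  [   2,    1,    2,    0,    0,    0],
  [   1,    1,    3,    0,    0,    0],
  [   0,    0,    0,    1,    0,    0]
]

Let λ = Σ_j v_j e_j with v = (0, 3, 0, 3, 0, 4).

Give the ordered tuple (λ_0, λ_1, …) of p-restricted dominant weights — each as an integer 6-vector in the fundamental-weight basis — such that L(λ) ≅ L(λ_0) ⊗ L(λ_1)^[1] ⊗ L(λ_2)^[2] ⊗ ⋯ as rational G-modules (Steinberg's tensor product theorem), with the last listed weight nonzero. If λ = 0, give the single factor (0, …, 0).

((0, 1, 1, 1, 1, 1), (0, 1, 0, 1, 1, 1))

Compute c_i = Σ_j M_{ij} v_j with v = (0, 3, 0, 3, 0, 4):
  c_1 = 0·0 + 0·3 + 0·0 + 0·3 + 1·0 + 0·4 = 0
  c_2 = 2·0 + 1·3 + 1·0 + 0·3 + 0·0 + 0·4 = 3
  c_3 = (-1)·(0) + (-1)·(3) + (-4)·(0) + 0·3 + (-2)·(0) + 1·4 = 1
  c_4 = 2·0 + 1·3 + 2·0 + 0·3 + 0·0 + 0·4 = 3
  c_5 = 1·0 + 1·3 + 3·0 + 0·3 + 0·0 + 0·4 = 3
  c_6 = 0·0 + 0·3 + 0·0 + 1·3 + 0·0 + 0·4 = 3
Base-2 expansion of each c_i:
  c_1 = 0
  c_2 = 3 = 1·2^0 + 1·2^1
  c_3 = 1 = 1·2^0
  c_4 = 3 = 1·2^0 + 1·2^1
  c_5 = 3 = 1·2^0 + 1·2^1
  c_6 = 3 = 1·2^0 + 1·2^1
λ_0 = (0, 1, 1, 1, 1, 1)
λ_1 = (0, 1, 0, 1, 1, 1)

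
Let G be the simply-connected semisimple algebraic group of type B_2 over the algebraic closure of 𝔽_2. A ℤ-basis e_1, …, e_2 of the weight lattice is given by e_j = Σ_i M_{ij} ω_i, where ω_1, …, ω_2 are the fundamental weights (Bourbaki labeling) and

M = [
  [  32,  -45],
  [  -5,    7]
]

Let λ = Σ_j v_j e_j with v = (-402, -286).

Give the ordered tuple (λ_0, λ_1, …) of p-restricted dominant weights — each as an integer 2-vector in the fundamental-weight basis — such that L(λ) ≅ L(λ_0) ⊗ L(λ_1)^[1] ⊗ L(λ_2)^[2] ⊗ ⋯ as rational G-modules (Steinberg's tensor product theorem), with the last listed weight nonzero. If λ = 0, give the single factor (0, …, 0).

In the fundamental-weight basis, λ has coordinates c = M·v (v = (-402, -286)):
  c_1 = (32)·(-402) + (-45)·(-286) = 6
  c_2 = (-5)·(-402) + (7)·(-286) = 8
Expand coordinatewise in base 2:
  c_1 = 6 = 0·2^0 + 1·2^1 + 1·2^2
  c_2 = 8 = 0·2^0 + 0·2^1 + 0·2^2 + 1·2^3
λ_0 = (0, 0)
λ_1 = (1, 0)
λ_2 = (1, 0)
λ_3 = (0, 1)

((0, 0), (1, 0), (1, 0), (0, 1))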